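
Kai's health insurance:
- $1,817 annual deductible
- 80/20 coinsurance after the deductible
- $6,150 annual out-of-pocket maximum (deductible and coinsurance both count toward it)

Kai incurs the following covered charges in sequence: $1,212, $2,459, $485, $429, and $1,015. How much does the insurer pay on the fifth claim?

#1 ($1,212): fully absorbed by the deductible. Patient pays $1,212; OOP now $1,212. Plan pays $1,212 − $1,212 = $0.
#2 ($2,459): $605 to deductible, leaving $1,854; patient's 20% is $370.80. Patient pays $975.80; OOP now $2,187.80. Plan pays $2,459 − $975.80 = $1,483.20.
#3 ($485): deductible met; 20% of $485 = $97. Cost to patient: $97. OOP to date $2,284.80. Plan pays $485 − $97 = $388.
#4 ($429): 20% coinsurance on $429 = $85.80. Cost to patient: $85.80. OOP to date $2,370.60. Insurer: $429 − $85.80 = $343.20.
#5 ($1,015): 20% coinsurance on $1,015 = $203. Cost to patient: $203. OOP to date $2,573.60. Plan pays $1,015 − $203 = $812.

$812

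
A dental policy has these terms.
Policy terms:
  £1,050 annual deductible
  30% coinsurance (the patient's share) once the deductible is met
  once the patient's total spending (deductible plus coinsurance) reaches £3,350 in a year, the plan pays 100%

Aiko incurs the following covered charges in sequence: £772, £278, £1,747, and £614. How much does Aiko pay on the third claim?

Claim 1 — £772: all of it applies to the deductible. Patient owes £772 (running OOP £772).
Claim 2 — £278: fully absorbed by the deductible. Patient owes £278 (running OOP £1,050).
Claim 3 — £1,747: deductible met; 30% of £1,747 = £524.10. Cost to patient: £524.10. OOP to date £1,574.10.

£524.10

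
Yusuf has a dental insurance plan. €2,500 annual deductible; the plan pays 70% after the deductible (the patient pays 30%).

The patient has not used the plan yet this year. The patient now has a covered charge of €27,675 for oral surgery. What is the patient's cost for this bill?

€10,052.50

Deductible not yet touched, so the first €2,500 of the bill goes to the deductible.
That leaves €27,675 − €2,500 = €25,175 for coinsurance.
Coinsurance: €25,175 × 30% = €7,552.50.
That puts the patient's cost at €2,500 + €7,552.50 = €10,052.50.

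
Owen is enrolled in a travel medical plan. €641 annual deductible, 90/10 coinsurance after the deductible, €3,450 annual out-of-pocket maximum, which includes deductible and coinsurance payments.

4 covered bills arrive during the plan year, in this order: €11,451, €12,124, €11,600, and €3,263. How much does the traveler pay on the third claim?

#1 (€11,451): €641 finishes the deductible; €10,810 goes to coinsurance; 10% of €10,810 = €1,081. Traveler pays €1,722; OOP now €1,722.
#2 (€12,124): deductible met; 10% of €12,124 = €1,212.40. Cost to traveler: €1,212.40. OOP to date €2,934.40.
#3 (€11,600): 10% coinsurance on €11,600 = €1,160. Adding that to €2,934.40 gives €4,094.40, past the €3,450 cap; traveler pays only €3,450 − €2,934.40 = €515.60.

€515.60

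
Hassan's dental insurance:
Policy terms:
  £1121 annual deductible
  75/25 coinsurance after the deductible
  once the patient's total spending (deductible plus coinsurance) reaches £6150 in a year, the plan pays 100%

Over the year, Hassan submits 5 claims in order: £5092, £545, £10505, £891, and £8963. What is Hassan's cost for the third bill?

£2626.25

#1 (£5092): deductible takes £1121, £3971 remains; patient's 25% is £992.75. Patient owes £2113.75 (running OOP £2113.75).
#2 (£545): deductible already satisfied, so patient's share is 25% × £545 = £136.25. Cost to patient: £136.25. OOP to date £2250.
#3 (£10505): deductible met; 25% of £10505 = £2626.25. Patient owes £2626.25 (running OOP £4876.25).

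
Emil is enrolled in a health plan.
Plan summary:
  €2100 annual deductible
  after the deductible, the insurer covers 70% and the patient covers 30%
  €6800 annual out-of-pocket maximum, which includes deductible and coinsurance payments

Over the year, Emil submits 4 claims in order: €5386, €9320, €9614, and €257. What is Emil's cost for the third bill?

Bill 1, €5386: €2100 to deductible, leaving €3286; coinsurance €3286 × 30% = €985.80. Patient owes €3085.80 (running OOP €3085.80).
Bill 2, €9320: 30% coinsurance on €9320 = €2796. Patient owes €2796 (running OOP €5881.80).
Bill 3, €9614: deductible met; 30% of €9614 = €2884.20. Adding that to €5881.80 gives €8766, past the €6800 cap; patient pays only €6800 − €5881.80 = €918.20.

€918.20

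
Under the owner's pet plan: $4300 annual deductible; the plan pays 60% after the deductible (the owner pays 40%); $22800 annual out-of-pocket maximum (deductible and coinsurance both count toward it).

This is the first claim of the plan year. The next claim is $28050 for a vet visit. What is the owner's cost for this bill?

Nothing has been paid toward the $4300 deductible, so the first $4300 of this charge is applied there.
That leaves $28050 − $4300 = $23750 for coinsurance.
40% of $23750 = $9500 falls to the owner.
Owner responsibility before any cap: $4300 + $9500 = $13800.
Year-to-date out-of-pocket becomes $0 + $13800 = $13800, still under the $22800 maximum, so no cap applies.

$13800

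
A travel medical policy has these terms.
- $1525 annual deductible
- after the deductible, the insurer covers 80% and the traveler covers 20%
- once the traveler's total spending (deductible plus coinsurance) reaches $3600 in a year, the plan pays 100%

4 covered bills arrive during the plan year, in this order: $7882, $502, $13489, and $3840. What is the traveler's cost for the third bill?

$703.20

Claim 1 — $7882: deductible takes $1525, $6357 remains; coinsurance $6357 × 20% = $1271.40. Cost to traveler: $2796.40. OOP to date $2796.40.
Claim 2 — $502: 20% coinsurance on $502 = $100.40. Traveler owes $100.40 (running OOP $2896.80).
Claim 3 — $13489: 20% coinsurance on $13489 = $2697.80. Adding that to $2896.80 gives $5594.60, past the $3600 cap; traveler pays only $3600 − $2896.80 = $703.20.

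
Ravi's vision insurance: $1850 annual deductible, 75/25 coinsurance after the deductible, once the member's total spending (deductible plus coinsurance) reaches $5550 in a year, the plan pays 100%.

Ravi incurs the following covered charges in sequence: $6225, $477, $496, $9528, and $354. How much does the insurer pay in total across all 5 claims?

Claim 1 — $6225: $1850 to deductible, leaving $4375; member's 25% is $1093.75. Member pays $2943.75; OOP now $2943.75. Plan pays $6225 − $2943.75 = $3281.25.
Claim 2 — $477: deductible already satisfied, so member's share is 25% × $477 = $119.25. Member pays $119.25; OOP now $3063. Insurer: $477 − $119.25 = $357.75.
Claim 3 — $496: 25% coinsurance on $496 = $124. Member owes $124 (running OOP $3187). Plan pays $496 − $124 = $372.
Claim 4 — $9528: deductible met; 25% of $9528 = $2382. That would push OOP to $5569, over the $5550 cap, so member pays $5550 − $3187 = $2363. Insurer: $9528 − $2363 = $7165.
Claim 5 — $354: deductible met; 25% of $354 = $88.50. OOP would hit $5638.50 > $5550, so the cap limits the member to $5550 − $5550 = $0. Insurer: $354 − $0 = $354.
Insurer total = bills − member's total = $17080 − $5550 = $11530.

$11530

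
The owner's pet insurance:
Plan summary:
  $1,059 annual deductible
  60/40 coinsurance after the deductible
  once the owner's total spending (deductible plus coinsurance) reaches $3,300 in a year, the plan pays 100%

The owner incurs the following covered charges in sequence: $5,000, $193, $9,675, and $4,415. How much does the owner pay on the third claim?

$587.40

#1 ($5,000): $1,059 finishes the deductible; $3,941 goes to coinsurance; coinsurance $3,941 × 40% = $1,576.40. Owner owes $2,635.40 (running OOP $2,635.40).
#2 ($193): deductible met; 40% of $193 = $77.20. Owner owes $77.20 (running OOP $2,712.60).
#3 ($9,675): 40% coinsurance on $9,675 = $3,870. That would push OOP to $6,582.60, over the $3,300 cap, so owner pays $3,300 − $2,712.60 = $587.40.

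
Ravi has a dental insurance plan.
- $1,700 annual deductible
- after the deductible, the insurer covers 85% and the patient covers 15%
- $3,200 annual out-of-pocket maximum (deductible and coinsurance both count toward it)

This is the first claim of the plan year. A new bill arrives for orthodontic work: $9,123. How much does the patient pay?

Nothing has been paid toward the $1,700 deductible, so the first $1,700 of this charge is applied there.
That leaves $9,123 − $1,700 = $7,423 for coinsurance.
Coinsurance: $7,423 × 15% = $1,113.45.
So the patient owes $1,700 + $1,113.45 = $2,813.45 before any cap.
Cumulative spending $0 + $2,813.45 = $2,813.45 stays under the $3,200 maximum.

$2,813.45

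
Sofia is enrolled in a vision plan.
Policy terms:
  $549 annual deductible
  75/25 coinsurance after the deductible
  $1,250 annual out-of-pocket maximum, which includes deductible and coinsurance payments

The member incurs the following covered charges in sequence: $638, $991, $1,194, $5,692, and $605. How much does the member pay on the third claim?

$298.50

Claim 1 ($638): deductible takes $549, $89 remains; coinsurance $89 × 25% = $22.25. Cost to member: $571.25. OOP to date $571.25.
Claim 2 ($991): deductible already satisfied, so member's share is 25% × $991 = $247.75. Cost to member: $247.75. OOP to date $819.
Claim 3 ($1,194): 25% coinsurance on $1,194 = $298.50. Member owes $298.50 (running OOP $1,117.50).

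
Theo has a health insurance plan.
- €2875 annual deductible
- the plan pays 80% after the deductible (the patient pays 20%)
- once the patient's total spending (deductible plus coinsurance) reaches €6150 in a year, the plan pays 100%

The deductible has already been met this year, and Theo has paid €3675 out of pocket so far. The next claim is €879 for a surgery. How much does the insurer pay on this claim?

€703.20

The deductible is already satisfied, so the full bill goes to coinsurance.
Patient's 20% share of €879 is €175.80.
Cumulative spending €3675 + €175.80 = €3850.80 stays under the €6150 maximum.
The plan picks up €879 − €175.80 = €703.20.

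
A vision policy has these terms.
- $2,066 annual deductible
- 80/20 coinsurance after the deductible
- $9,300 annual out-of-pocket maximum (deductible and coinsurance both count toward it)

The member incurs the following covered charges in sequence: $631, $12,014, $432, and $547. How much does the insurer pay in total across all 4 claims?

Claim 1 ($631): all of it applies to the deductible. Member owes $631 (running OOP $631). Insurer: $631 − $631 = $0.
Claim 2 ($12,014): $1,435 finishes the deductible; $10,579 goes to coinsurance; member's 20% is $2,115.80. Member owes $3,550.80 (running OOP $4,181.80). Insurer: $12,014 − $3,550.80 = $8,463.20.
Claim 3 ($432): deductible already satisfied, so member's share is 20% × $432 = $86.40. Member owes $86.40 (running OOP $4,268.20). Plan pays $432 − $86.40 = $345.60.
Claim 4 ($547): deductible already satisfied, so member's share is 20% × $547 = $109.40. Member owes $109.40 (running OOP $4,377.60). Insurer: $547 − $109.40 = $437.60.
Insurer total: $0 + $8,463.20 + $345.60 + $437.60 = $9,246.40.

$9,246.40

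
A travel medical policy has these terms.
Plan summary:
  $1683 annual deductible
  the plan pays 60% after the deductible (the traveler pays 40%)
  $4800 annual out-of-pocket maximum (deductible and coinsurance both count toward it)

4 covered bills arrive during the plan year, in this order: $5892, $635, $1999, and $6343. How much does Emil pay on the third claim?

$799.60

Bill 1, $5892: $1683 to deductible, leaving $4209; coinsurance $4209 × 40% = $1683.60. Traveler owes $3366.60 (running OOP $3366.60).
Bill 2, $635: deductible already satisfied, so traveler's share is 40% × $635 = $254. Traveler pays $254; OOP now $3620.60.
Bill 3, $1999: deductible met; 40% of $1999 = $799.60. Traveler pays $799.60; OOP now $4420.20.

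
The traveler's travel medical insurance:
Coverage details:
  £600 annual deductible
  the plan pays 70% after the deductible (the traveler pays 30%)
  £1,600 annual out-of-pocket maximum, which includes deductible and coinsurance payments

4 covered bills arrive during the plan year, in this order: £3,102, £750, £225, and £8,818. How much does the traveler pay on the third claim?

Claim 1 — £3,102: £600 to deductible, leaving £2,502; 30% of £2,502 = £750.60. Traveler pays £1,350.60; OOP now £1,350.60.
Claim 2 — £750: 30% coinsurance on £750 = £225. Cost to traveler: £225. OOP to date £1,575.60.
Claim 3 — £225: deductible met; 30% of £225 = £67.50. OOP would hit £1,643.10 > £1,600, so the cap limits the traveler to £1,600 − £1,575.60 = £24.40.

£24.40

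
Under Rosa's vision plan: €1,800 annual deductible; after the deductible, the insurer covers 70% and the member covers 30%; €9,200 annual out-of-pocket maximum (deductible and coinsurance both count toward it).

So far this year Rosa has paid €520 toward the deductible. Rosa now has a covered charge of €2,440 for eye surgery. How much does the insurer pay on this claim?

€812

Deductible still to meet: €1,800 − €520 = €1,280.
After the €1,280 deductible portion, €2,440 − €1,280 = €1,160 is subject to coinsurance.
Member's 30% share of €1,160 is €348.
Member responsibility before any cap: €1,280 + €348 = €1,628.
Year-to-date out-of-pocket becomes €520 + €1,628 = €2,148, still under the €9,200 maximum, so no cap applies.
Insurer pays the balance: €2,440 − €1,628 = €812.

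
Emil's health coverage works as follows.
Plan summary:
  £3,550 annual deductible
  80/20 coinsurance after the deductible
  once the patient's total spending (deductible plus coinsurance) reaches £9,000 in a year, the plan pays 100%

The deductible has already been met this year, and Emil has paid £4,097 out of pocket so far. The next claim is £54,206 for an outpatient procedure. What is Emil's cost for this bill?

With the deductible met, the entire £54,206 is subject to coinsurance.
Patient's 20% share of £54,206 is £10,841.20.
That would bring total out-of-pocket to £14,938.20, past the £9,000 cap. The patient is capped at £9,000 − £4,097 = £4,903 on this claim.

£4,903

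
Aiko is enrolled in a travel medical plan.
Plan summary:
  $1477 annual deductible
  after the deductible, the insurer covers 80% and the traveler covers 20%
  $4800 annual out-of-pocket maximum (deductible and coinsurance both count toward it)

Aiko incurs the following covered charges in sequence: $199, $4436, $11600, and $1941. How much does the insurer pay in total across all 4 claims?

$13376

Claim 1 — $199: entire amount goes to the deductible. Traveler owes $199 (running OOP $199). Insurer: $199 − $199 = $0.
Claim 2 — $4436: $1278 finishes the deductible; $3158 goes to coinsurance; coinsurance $3158 × 20% = $631.60. Traveler pays $1909.60; OOP now $2108.60. Insurer: $4436 − $1909.60 = $2526.40.
Claim 3 — $11600: deductible already satisfied, so traveler's share is 20% × $11600 = $2320. Cost to traveler: $2320. OOP to date $4428.60. Plan pays $11600 − $2320 = $9280.
Claim 4 — $1941: deductible met; 20% of $1941 = $388.20. Adding that to $4428.60 gives $4816.80, past the $4800 cap; traveler pays only $4800 − $4428.60 = $371.40. Insurer: $1941 − $371.40 = $1569.60.
Insurer total: $0 + $2526.40 + $9280 + $1569.60 = $13376.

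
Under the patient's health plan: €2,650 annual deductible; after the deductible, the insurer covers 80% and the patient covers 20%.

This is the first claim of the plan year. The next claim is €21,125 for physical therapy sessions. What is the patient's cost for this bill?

€6,345

Deductible not yet touched, so the first €2,650 of the bill goes to the deductible.
After the €2,650 deductible portion, €21,125 − €2,650 = €18,475 is subject to coinsurance.
Patient's 20% share of €18,475 is €3,695.
Patient responsibility: €2,650 + €3,695 = €6,345.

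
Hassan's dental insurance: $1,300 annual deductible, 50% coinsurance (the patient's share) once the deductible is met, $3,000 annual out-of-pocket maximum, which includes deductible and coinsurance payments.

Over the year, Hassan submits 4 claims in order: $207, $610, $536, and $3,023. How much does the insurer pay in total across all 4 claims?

$1,538

#1 ($207): fully absorbed by the deductible. Patient pays $207; OOP now $207. Plan pays $207 − $207 = $0.
#2 ($610): entire amount goes to the deductible. Cost to patient: $610. OOP to date $817. Insurer: $610 − $610 = $0.
#3 ($536): $483 finishes the deductible; $53 goes to coinsurance; coinsurance $53 × 50% = $26.50. Cost to patient: $509.50. OOP to date $1,326.50. Insurer: $536 − $509.50 = $26.50.
#4 ($3,023): 50% coinsurance on $3,023 = $1,511.50. Patient pays $1,511.50; OOP now $2,838. Plan pays $3,023 − $1,511.50 = $1,511.50.
Insurer total = bills − patient's total = $4,376 − $2,838 = $1,538.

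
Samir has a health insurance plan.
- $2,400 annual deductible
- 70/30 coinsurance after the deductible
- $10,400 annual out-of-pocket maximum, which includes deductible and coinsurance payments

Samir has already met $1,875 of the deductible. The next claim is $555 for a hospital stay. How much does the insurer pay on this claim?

$21

Remaining deductible: $2,400 − $1,875 = $525.
After the $525 deductible portion, $555 − $525 = $30 is subject to coinsurance.
Coinsurance: $30 × 30% = $9.
So the patient owes $525 + $9 = $534 before any cap.
Total out-of-pocket so far would be $1,875 + $534 = $2,409, below the $10,400 cap — no reduction.
Insurer pays the balance: $555 − $534 = $21.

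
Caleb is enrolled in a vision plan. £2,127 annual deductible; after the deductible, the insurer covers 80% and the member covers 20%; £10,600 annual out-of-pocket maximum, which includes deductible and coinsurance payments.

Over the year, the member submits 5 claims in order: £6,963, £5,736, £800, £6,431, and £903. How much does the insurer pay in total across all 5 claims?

£14,964.80

Claim 1 — £6,963: £2,127 finishes the deductible; £4,836 goes to coinsurance; 20% of £4,836 = £967.20. Member owes £3,094.20 (running OOP £3,094.20). Plan pays £6,963 − £3,094.20 = £3,868.80.
Claim 2 — £5,736: deductible already satisfied, so member's share is 20% × £5,736 = £1,147.20. Cost to member: £1,147.20. OOP to date £4,241.40. Insurer: £5,736 − £1,147.20 = £4,588.80.
Claim 3 — £800: 20% coinsurance on £800 = £160. Cost to member: £160. OOP to date £4,401.40. Plan pays £800 − £160 = £640.
Claim 4 — £6,431: 20% coinsurance on £6,431 = £1,286.20. Cost to member: £1,286.20. OOP to date £5,687.60. Insurer: £6,431 − £1,286.20 = £5,144.80.
Claim 5 — £903: deductible already satisfied, so member's share is 20% × £903 = £180.60. Member pays £180.60; OOP now £5,868.20. Plan pays £903 − £180.60 = £722.40.
Insurer total = bills − member's total = £20,833 − £5,868.20 = £14,964.80.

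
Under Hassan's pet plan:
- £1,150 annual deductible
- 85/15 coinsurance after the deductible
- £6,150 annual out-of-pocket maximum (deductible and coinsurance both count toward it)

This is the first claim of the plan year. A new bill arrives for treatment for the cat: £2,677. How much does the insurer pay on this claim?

£1,297.95

Deductible not yet touched, so the first £1,150 of the bill goes to the deductible.
After the £1,150 deductible portion, £2,677 − £1,150 = £1,527 is subject to coinsurance.
15% of £1,527 = £229.05 falls to the owner.
That puts the owner's cost at £1,150 + £229.05 = £1,379.05 before any cap.
Total out-of-pocket so far would be £0 + £1,379.05 = £1,379.05, below the £6,150 cap — no reduction.
The insurer covers the remainder: £2,677 − £1,379.05 = £1,297.95.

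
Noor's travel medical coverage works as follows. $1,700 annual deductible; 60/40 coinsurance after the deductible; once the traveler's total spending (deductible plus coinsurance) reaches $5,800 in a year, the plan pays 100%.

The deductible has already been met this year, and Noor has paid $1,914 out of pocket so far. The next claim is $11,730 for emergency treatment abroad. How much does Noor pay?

With the deductible met, the entire $11,730 is subject to coinsurance.
Coinsurance: $11,730 × 40% = $4,692.
Year-to-date out-of-pocket would reach $1,914 + $4,692 = $6,606, above the $5,800 maximum, so the traveler pays only $5,800 − $1,914 = $3,886.

$3,886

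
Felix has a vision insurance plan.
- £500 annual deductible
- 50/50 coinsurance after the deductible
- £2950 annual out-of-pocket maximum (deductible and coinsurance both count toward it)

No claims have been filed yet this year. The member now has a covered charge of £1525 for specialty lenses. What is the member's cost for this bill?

£1012.50

Deductible not yet touched, so the first £500 of the bill goes to the deductible.
After the £500 deductible portion, £1525 − £500 = £1025 is subject to coinsurance.
50% of £1025 = £512.50 falls to the member.
That puts the member's cost at £500 + £512.50 = £1012.50 before any cap.
Year-to-date out-of-pocket becomes £0 + £1012.50 = £1012.50, still under the £2950 maximum, so no cap applies.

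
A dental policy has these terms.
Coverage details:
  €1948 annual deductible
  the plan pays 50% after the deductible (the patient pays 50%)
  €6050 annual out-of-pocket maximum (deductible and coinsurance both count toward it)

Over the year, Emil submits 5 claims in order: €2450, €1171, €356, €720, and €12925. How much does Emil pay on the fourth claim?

€360

Bill 1, €2450: €1948 to deductible, leaving €502; patient's 50% is €251. Cost to patient: €2199. OOP to date €2199.
Bill 2, €1171: deductible met; 50% of €1171 = €585.50. Patient pays €585.50; OOP now €2784.50.
Bill 3, €356: deductible met; 50% of €356 = €178. Patient owes €178 (running OOP €2962.50).
Bill 4, €720: deductible already satisfied, so patient's share is 50% × €720 = €360. Cost to patient: €360. OOP to date €3322.50.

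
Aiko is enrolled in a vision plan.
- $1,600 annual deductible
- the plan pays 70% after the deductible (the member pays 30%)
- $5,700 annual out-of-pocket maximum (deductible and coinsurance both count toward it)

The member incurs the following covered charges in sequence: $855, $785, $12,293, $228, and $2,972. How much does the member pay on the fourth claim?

Claim 1 ($855): fully absorbed by the deductible. Cost to member: $855. OOP to date $855.
Claim 2 ($785): $745 to deductible, leaving $40; member's 30% is $12. Cost to member: $757. OOP to date $1,612.
Claim 3 ($12,293): 30% coinsurance on $12,293 = $3,687.90. Cost to member: $3,687.90. OOP to date $5,299.90.
Claim 4 ($228): deductible already satisfied, so member's share is 30% × $228 = $68.40. Member pays $68.40; OOP now $5,368.30.

$68.40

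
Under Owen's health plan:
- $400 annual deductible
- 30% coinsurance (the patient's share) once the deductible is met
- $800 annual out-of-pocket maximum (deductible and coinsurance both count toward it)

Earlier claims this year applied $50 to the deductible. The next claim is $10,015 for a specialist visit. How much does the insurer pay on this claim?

$9,265

Remaining deductible: $400 − $50 = $350.
The remaining $9,665 (= $10,015 − $350) moves to coinsurance.
30% of $9,665 = $2,899.50 falls to the patient.
Patient responsibility before any cap: $350 + $2,899.50 = $3,249.50.
That would bring total out-of-pocket to $3,299.50, past the $800 cap. The patient is capped at $800 − $50 = $750 on this claim.
The insurer covers the remainder: $10,015 − $750 = $9,265.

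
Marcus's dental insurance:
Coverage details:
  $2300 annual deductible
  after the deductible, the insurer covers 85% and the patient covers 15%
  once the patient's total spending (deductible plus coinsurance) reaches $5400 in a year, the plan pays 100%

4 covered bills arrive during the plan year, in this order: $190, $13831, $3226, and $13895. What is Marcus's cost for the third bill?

$483.90

Bill 1, $190: all of it applies to the deductible. Patient pays $190; OOP now $190.
Bill 2, $13831: $2110 finishes the deductible; $11721 goes to coinsurance; 15% of $11721 = $1758.15. Patient pays $3868.15; OOP now $4058.15.
Bill 3, $3226: deductible already satisfied, so patient's share is 15% × $3226 = $483.90. Patient owes $483.90 (running OOP $4542.05).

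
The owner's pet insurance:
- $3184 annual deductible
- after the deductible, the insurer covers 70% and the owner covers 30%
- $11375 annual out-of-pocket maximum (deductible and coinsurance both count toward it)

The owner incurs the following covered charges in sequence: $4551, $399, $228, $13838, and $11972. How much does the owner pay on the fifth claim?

$3441.40

Claim 1 ($4551): $3184 finishes the deductible; $1367 goes to coinsurance; owner's 30% is $410.10. Owner pays $3594.10; OOP now $3594.10.
Claim 2 ($399): deductible already satisfied, so owner's share is 30% × $399 = $119.70. Cost to owner: $119.70. OOP to date $3713.80.
Claim 3 ($228): deductible met; 30% of $228 = $68.40. Owner owes $68.40 (running OOP $3782.20).
Claim 4 ($13838): 30% coinsurance on $13838 = $4151.40. Cost to owner: $4151.40. OOP to date $7933.60.
Claim 5 ($11972): deductible met; 30% of $11972 = $3591.60. That would push OOP to $11525.20, over the $11375 cap, so owner pays $11375 − $7933.60 = $3441.40.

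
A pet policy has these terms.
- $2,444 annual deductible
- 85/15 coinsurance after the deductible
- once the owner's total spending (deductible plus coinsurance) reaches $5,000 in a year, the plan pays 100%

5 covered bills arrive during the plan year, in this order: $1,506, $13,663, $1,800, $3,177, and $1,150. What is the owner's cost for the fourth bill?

Claim 1 — $1,506: fully absorbed by the deductible. Cost to owner: $1,506. OOP to date $1,506.
Claim 2 — $13,663: $938 to deductible, leaving $12,725; 15% of $12,725 = $1,908.75. Owner pays $2,846.75; OOP now $4,352.75.
Claim 3 — $1,800: 15% coinsurance on $1,800 = $270. Cost to owner: $270. OOP to date $4,622.75.
Claim 4 — $3,177: deductible met; 15% of $3,177 = $476.55. That would push OOP to $5,099.30, over the $5,000 cap, so owner pays $5,000 − $4,622.75 = $377.25.

$377.25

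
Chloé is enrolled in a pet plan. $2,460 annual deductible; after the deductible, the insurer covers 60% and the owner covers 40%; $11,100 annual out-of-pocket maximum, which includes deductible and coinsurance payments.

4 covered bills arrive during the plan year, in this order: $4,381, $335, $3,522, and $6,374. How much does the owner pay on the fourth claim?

$2,549.60

#1 ($4,381): $2,460 finishes the deductible; $1,921 goes to coinsurance; 40% of $1,921 = $768.40. Owner pays $3,228.40; OOP now $3,228.40.
#2 ($335): 40% coinsurance on $335 = $134. Cost to owner: $134. OOP to date $3,362.40.
#3 ($3,522): 40% coinsurance on $3,522 = $1,408.80. Owner owes $1,408.80 (running OOP $4,771.20).
#4 ($6,374): deductible met; 40% of $6,374 = $2,549.60. Owner owes $2,549.60 (running OOP $7,320.80).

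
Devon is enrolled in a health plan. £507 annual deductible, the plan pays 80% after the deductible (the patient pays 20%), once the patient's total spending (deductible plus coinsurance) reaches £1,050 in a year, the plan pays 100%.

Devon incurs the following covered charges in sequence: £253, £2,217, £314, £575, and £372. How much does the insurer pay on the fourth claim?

Bill 1, £253: all of it applies to the deductible. Patient pays £253; OOP now £253. Insurer: £253 − £253 = £0.
Bill 2, £2,217: £254 finishes the deductible; £1,963 goes to coinsurance; 20% of £1,963 = £392.60. Patient pays £646.60; OOP now £899.60. Plan pays £2,217 − £646.60 = £1,570.40.
Bill 3, £314: 20% coinsurance on £314 = £62.80. Patient pays £62.80; OOP now £962.40. Plan pays £314 − £62.80 = £251.20.
Bill 4, £575: 20% coinsurance on £575 = £115. Adding that to £962.40 gives £1,077.40, past the £1,050 cap; patient pays only £1,050 − £962.40 = £87.60. Plan pays £575 − £87.60 = £487.40.

£487.40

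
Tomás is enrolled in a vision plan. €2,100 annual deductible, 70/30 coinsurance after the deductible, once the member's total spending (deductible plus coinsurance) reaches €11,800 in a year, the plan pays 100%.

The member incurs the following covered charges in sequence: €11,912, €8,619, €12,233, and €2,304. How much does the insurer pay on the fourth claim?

#1 (€11,912): €2,100 to deductible, leaving €9,812; 30% of €9,812 = €2,943.60. Member pays €5,043.60; OOP now €5,043.60. Plan pays €11,912 − €5,043.60 = €6,868.40.
#2 (€8,619): 30% coinsurance on €8,619 = €2,585.70. Cost to member: €2,585.70. OOP to date €7,629.30. Insurer: €8,619 − €2,585.70 = €6,033.30.
#3 (€12,233): deductible met; 30% of €12,233 = €3,669.90. Member pays €3,669.90; OOP now €11,299.20. Insurer: €12,233 − €3,669.90 = €8,563.10.
#4 (€2,304): deductible already satisfied, so member's share is 30% × €2,304 = €691.20. That would push OOP to €11,990.40, over the €11,800 cap, so member pays €11,800 − €11,299.20 = €500.80. Insurer: €2,304 − €500.80 = €1,803.20.

€1,803.20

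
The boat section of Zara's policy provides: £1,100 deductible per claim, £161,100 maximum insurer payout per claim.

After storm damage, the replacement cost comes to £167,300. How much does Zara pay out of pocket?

After the deductible, £167,300 − £1,100 = £166,200 remains.
Since £166,200 > £161,100, the payout is capped at £161,100.
The owner bears the rest of the original loss: £167,300 − £161,100 = £6,200.

£6,200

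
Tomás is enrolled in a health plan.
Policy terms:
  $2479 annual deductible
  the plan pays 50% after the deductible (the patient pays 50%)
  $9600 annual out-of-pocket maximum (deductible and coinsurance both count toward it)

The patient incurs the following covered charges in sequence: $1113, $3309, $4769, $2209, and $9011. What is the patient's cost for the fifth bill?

Claim 1 — $1113: entire amount goes to the deductible. Cost to patient: $1113. OOP to date $1113.
Claim 2 — $3309: $1366 finishes the deductible; $1943 goes to coinsurance; 50% of $1943 = $971.50. Patient owes $2337.50 (running OOP $3450.50).
Claim 3 — $4769: deductible already satisfied, so patient's share is 50% × $4769 = $2384.50. Patient pays $2384.50; OOP now $5835.
Claim 4 — $2209: deductible already satisfied, so patient's share is 50% × $2209 = $1104.50. Patient pays $1104.50; OOP now $6939.50.
Claim 5 — $9011: deductible met; 50% of $9011 = $4505.50. That would push OOP to $11445, over the $9600 cap, so patient pays $9600 − $6939.50 = $2660.50.

$2660.50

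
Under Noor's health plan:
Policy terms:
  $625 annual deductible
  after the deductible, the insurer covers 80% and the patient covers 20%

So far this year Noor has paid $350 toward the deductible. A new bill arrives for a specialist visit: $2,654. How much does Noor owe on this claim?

$750.80

$350 of the $625 deductible is already met, leaving $275.
After the $275 deductible portion, $2,654 − $275 = $2,379 is subject to coinsurance.
Coinsurance: $2,379 × 20% = $475.80.
So the patient owes $275 + $475.80 = $750.80.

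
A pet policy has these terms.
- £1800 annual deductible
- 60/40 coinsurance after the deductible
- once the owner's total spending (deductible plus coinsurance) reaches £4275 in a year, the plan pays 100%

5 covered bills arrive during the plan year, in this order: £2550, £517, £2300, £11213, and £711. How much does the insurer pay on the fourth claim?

£10164.80

Bill 1, £2550: £1800 finishes the deductible; £750 goes to coinsurance; 40% of £750 = £300. Owner pays £2100; OOP now £2100. Insurer: £2550 − £2100 = £450.
Bill 2, £517: deductible met; 40% of £517 = £206.80. Owner pays £206.80; OOP now £2306.80. Insurer: £517 − £206.80 = £310.20.
Bill 3, £2300: deductible already satisfied, so owner's share is 40% × £2300 = £920. Owner pays £920; OOP now £3226.80. Insurer: £2300 − £920 = £1380.
Bill 4, £11213: deductible already satisfied, so owner's share is 40% × £11213 = £4485.20. Adding that to £3226.80 gives £7712, past the £4275 cap; owner pays only £4275 − £3226.80 = £1048.20. Insurer: £11213 − £1048.20 = £10164.80.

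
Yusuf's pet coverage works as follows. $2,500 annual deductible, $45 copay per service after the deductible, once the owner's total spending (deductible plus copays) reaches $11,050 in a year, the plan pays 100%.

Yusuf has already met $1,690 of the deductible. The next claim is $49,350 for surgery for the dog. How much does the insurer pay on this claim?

$1,690 of the $2,500 deductible is already met, leaving $810.
That leaves $49,350 − $810 = $48,540 for the copay.
Copay on this service: $45.
So the owner owes $810 + $45 = $855 before any cap.
Total out-of-pocket so far would be $1,690 + $855 = $2,545, below the $11,050 cap — no reduction.
The plan picks up $49,350 − $855 = $48,495.

$48,495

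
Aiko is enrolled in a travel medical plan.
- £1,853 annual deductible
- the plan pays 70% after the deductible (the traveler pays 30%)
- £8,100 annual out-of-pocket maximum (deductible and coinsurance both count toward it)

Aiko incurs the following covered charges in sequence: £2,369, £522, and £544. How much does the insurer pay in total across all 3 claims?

£1,107.40

Claim 1 — £2,369: £1,853 finishes the deductible; £516 goes to coinsurance; 30% of £516 = £154.80. Traveler owes £2,007.80 (running OOP £2,007.80). Plan pays £2,369 − £2,007.80 = £361.20.
Claim 2 — £522: deductible already satisfied, so traveler's share is 30% × £522 = £156.60. Cost to traveler: £156.60. OOP to date £2,164.40. Insurer: £522 − £156.60 = £365.40.
Claim 3 — £544: deductible already satisfied, so traveler's share is 30% × £544 = £163.20. Cost to traveler: £163.20. OOP to date £2,327.60. Insurer: £544 − £163.20 = £380.80.
Insurer total: £361.20 + £365.40 + £380.80 = £1,107.40.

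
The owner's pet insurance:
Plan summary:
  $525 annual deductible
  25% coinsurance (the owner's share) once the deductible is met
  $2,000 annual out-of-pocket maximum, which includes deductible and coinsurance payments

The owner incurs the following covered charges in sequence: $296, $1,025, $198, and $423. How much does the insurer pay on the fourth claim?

$317.25

#1 ($296): fully absorbed by the deductible. Owner pays $296; OOP now $296. Plan pays $296 − $296 = $0.
#2 ($1,025): $229 to deductible, leaving $796; coinsurance $796 × 25% = $199. Owner pays $428; OOP now $724. Plan pays $1,025 − $428 = $597.
#3 ($198): 25% coinsurance on $198 = $49.50. Cost to owner: $49.50. OOP to date $773.50. Insurer: $198 − $49.50 = $148.50.
#4 ($423): deductible already satisfied, so owner's share is 25% × $423 = $105.75. Cost to owner: $105.75. OOP to date $879.25. Insurer: $423 − $105.75 = $317.25.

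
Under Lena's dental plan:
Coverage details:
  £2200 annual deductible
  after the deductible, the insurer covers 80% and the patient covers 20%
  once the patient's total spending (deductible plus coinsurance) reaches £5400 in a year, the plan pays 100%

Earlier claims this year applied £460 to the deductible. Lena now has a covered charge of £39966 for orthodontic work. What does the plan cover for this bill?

Remaining deductible: £2200 − £460 = £1740.
That leaves £39966 − £1740 = £38226 for coinsurance.
Coinsurance: £38226 × 20% = £7645.20.
So the patient owes £1740 + £7645.20 = £9385.20 before any cap.
Adding £9385.20 to the £460 already spent would give £9845.20, which exceeds the £5400 cap; the patient pays just £5400 − £460 = £4940.
The insurer covers the remainder: £39966 − £4940 = £35026.

£35026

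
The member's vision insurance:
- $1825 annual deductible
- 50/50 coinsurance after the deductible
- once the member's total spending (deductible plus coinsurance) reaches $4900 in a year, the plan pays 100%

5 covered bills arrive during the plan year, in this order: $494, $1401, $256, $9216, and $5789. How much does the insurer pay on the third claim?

#1 ($494): all of it applies to the deductible. Member owes $494 (running OOP $494). Plan pays $494 − $494 = $0.
#2 ($1401): $1331 finishes the deductible; $70 goes to coinsurance; 50% of $70 = $35. Member pays $1366; OOP now $1860. Insurer: $1401 − $1366 = $35.
#3 ($256): deductible met; 50% of $256 = $128. Member pays $128; OOP now $1988. Plan pays $256 − $128 = $128.

$128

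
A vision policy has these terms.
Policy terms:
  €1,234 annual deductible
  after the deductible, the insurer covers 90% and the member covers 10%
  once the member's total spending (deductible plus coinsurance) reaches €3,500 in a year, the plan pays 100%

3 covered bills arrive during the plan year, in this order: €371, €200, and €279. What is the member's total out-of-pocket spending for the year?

€850

#1 (€371): all of it applies to the deductible. Cost to member: €371. OOP to date €371.
#2 (€200): fully absorbed by the deductible. Member pays €200; OOP now €571.
#3 (€279): fully absorbed by the deductible. Member pays €279; OOP now €850.
Total paid by the member: €371 + €200 + €279 = €850.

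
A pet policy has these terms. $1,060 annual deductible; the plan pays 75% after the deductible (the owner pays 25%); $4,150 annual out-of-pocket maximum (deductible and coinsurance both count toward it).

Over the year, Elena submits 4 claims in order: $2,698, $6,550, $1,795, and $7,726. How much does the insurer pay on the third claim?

Claim 1 ($2,698): deductible takes $1,060, $1,638 remains; owner's 25% is $409.50. Owner owes $1,469.50 (running OOP $1,469.50). Plan pays $2,698 − $1,469.50 = $1,228.50.
Claim 2 ($6,550): deductible already satisfied, so owner's share is 25% × $6,550 = $1,637.50. Owner pays $1,637.50; OOP now $3,107. Insurer: $6,550 − $1,637.50 = $4,912.50.
Claim 3 ($1,795): 25% coinsurance on $1,795 = $448.75. Owner pays $448.75; OOP now $3,555.75. Plan pays $1,795 − $448.75 = $1,346.25.

$1,346.25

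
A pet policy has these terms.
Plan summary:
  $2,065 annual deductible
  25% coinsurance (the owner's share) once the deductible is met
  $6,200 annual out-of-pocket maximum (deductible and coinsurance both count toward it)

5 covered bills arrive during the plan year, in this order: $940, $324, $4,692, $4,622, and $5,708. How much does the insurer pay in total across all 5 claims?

$10,665.75

#1 ($940): fully absorbed by the deductible. Owner owes $940 (running OOP $940). Insurer: $940 − $940 = $0.
#2 ($324): all of it applies to the deductible. Cost to owner: $324. OOP to date $1,264. Insurer: $324 − $324 = $0.
#3 ($4,692): $801 to deductible, leaving $3,891; owner's 25% is $972.75. Owner owes $1,773.75 (running OOP $3,037.75). Plan pays $4,692 − $1,773.75 = $2,918.25.
#4 ($4,622): deductible met; 25% of $4,622 = $1,155.50. Owner owes $1,155.50 (running OOP $4,193.25). Plan pays $4,622 − $1,155.50 = $3,466.50.
#5 ($5,708): 25% coinsurance on $5,708 = $1,427. Owner pays $1,427; OOP now $5,620.25. Plan pays $5,708 − $1,427 = $4,281.
Insurer total = bills − owner's total = $16,286 − $5,620.25 = $10,665.75.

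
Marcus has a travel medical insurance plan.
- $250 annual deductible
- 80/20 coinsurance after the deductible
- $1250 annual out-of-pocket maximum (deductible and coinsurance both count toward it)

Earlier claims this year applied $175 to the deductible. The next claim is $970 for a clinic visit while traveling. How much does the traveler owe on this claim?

$254

Remaining deductible: $250 − $175 = $75.
The remaining $895 (= $970 − $75) moves to coinsurance.
Traveler's 20% share of $895 is $179.
That puts the traveler's cost at $75 + $179 = $254 before any cap.
Cumulative spending $175 + $254 = $429 stays under the $1250 maximum.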